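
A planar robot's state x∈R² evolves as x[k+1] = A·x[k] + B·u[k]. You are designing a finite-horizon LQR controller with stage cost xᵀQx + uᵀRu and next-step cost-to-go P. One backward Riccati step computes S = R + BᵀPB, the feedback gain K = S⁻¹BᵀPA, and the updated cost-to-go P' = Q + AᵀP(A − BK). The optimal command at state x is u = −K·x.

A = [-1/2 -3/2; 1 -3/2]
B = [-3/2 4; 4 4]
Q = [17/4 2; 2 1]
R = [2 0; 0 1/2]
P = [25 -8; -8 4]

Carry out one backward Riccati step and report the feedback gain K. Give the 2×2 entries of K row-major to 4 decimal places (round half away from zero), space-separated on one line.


BᵀP = [-69.5000 28.0000; 68.0000 -16.0000]
S = R + BᵀPB = [2 0; 0 1/2] + [216.2500 -166.0000; -166.0000 208.0000] = [218.2500 -166.0000; -166.0000 208.5000]
BᵀPA = [62.7500 62.2500; -50.0000 -78.0000]
K = S⁻¹·BᵀPA = [0.2665 0.0017; -0.0276 -0.3727]
A−BK = [0.0103 -0.0065; 0.0445 -0.0161]
AᵀP(A−BK) = [0.1457 0.0052; 0.0052 0.0699]
P' = Q + AᵀP(A−BK) = [4.3957 2.0052; 2.0052 1.0699]
tr(P') = 5.4656

0.2665 0.0017 -0.0276 -0.3727


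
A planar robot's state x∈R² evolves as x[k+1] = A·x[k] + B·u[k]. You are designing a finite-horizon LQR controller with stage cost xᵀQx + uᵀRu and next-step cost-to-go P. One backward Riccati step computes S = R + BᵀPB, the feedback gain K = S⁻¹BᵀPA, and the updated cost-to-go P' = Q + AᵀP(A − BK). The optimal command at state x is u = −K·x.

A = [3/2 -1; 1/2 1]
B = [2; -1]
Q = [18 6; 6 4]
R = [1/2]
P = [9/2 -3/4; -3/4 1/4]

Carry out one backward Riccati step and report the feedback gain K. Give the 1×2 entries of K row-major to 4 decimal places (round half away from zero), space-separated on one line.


0.6322 -0.5287

BᵀP = [9.7500 -1.7500]
S = R + BᵀPB = [1/2] + [21.2500] = [21.7500]
BᵀPA = [13.7500 -11.5000]
K = S⁻¹·BᵀPA = [0.6322 -0.5287]
A−BK = [0.2356 0.0575; 1.1322 0.4713]
AᵀP(A−BK) = [0.3700 -0.1049; -0.1049 0.1695]
P' = Q + AᵀP(A−BK) = [18.3700 5.8951; 5.8951 4.1695]
tr(P') = 22.5395


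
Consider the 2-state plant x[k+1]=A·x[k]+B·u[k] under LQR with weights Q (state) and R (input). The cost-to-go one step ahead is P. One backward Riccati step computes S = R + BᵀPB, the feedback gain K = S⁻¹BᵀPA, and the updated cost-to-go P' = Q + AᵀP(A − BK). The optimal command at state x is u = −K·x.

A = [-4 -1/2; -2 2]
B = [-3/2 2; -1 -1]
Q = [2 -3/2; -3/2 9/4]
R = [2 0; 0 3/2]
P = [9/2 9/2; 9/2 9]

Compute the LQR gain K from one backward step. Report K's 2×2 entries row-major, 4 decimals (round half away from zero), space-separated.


BᵀP = [-11.2500 -15.7500; 4.5000 0.0000]
S = R + BᵀPB = [2 0; 0 3/2] + [32.6250 -6.7500; -6.7500 9.0000] = [34.6250 -6.7500; -6.7500 10.5000]
BᵀPA = [76.5000 -25.8750; -18.0000 -2.2500]
K = S⁻¹·BᵀPA = [2.1439 -0.9021; -0.3361 -0.7942]
A−BK = [-0.1120 -0.2647; -0.1922 0.3037]
AᵀP(A−BK) = [9.9446 -3.7836; -3.7836 2.9956]
P' = Q + AᵀP(A−BK) = [11.9446 -5.2836; -5.2836 5.2456]
tr(P') = 17.1902

2.1439 -0.9021 -0.3361 -0.7942


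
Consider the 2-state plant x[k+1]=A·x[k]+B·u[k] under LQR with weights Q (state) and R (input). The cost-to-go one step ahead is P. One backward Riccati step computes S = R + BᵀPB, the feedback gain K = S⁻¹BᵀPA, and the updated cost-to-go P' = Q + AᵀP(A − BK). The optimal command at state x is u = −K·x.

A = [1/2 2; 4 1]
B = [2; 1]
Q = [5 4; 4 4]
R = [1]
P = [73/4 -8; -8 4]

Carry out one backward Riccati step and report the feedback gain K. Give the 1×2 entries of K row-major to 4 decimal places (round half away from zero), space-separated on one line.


BᵀP = [28.5000 -12.0000]
S = R + BᵀPB = [1] + [45.0000] = [46.0000]
BᵀPA = [-33.7500 45.0000]
K = S⁻¹·BᵀPA = [-0.7337 0.9783]
A−BK = [1.9674 0.0435; 4.7337 0.0217]
AᵀP(A−BK) = [11.8003 -0.7337; -0.7337 0.9783]
P' = Q + AᵀP(A−BK) = [16.8003 3.2663; 3.2663 4.9783]
tr(P') = 21.7785

-0.7337 0.9783


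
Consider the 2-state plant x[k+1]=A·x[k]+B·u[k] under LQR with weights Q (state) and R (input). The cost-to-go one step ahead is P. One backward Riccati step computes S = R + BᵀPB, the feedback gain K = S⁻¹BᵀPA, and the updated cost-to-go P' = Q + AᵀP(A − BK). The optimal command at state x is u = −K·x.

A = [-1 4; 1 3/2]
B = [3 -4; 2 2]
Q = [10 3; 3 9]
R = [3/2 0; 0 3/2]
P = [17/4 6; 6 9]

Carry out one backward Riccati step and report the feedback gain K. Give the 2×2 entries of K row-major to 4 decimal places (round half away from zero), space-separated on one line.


0.1184 0.9939 0.2312 -0.2279

BᵀP = [24.7500 36.0000; -5.0000 -6.0000]
S = R + BᵀPB = [3/2 0; 0 3/2] + [146.2500 -27.0000; -27.0000 8.0000] = [147.7500 -27.0000; -27.0000 9.5000]
BᵀPA = [11.2500 153.0000; -1.0000 -29.0000]
K = S⁻¹·BᵀPA = [0.1184 0.9939; 0.2312 -0.2279]
A−BK = [-0.4302 0.1067; 0.3007 -0.0320]
AᵀP(A−BK) = [0.1492 0.0909; 0.0909 1.5763]
P' = Q + AᵀP(A−BK) = [10.1492 3.0909; 3.0909 10.5763]
tr(P') = 20.7255


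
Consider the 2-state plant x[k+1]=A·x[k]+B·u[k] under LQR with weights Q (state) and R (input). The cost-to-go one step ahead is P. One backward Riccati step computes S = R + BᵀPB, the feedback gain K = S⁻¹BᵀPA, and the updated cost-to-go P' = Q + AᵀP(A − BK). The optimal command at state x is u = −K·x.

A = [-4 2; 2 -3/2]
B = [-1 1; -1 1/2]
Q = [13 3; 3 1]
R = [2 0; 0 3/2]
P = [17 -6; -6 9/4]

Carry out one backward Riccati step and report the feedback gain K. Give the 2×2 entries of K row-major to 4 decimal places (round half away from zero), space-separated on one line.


1.9368 -1.0283 -3.6805 1.9850

BᵀP = [-11.0000 3.7500; 14.0000 -4.8750]
S = R + BᵀPB = [2 0; 0 3/2] + [7.2500 -9.1250; -9.1250 11.5625] = [9.2500 -9.1250; -9.1250 13.0625]
BᵀPA = [51.5000 -27.6250; -65.7500 35.3125]
K = S⁻¹·BᵀPA = [1.9368 -1.0283; -3.6805 1.9850]
A−BK = [1.6173 -1.0133; 5.7770 -3.5208]
AᵀP(A−BK) = [35.2612 -19.2779; -19.2779 10.5599]
P' = Q + AᵀP(A−BK) = [48.2612 -16.2779; -16.2779 11.5599]
tr(P') = 59.8211


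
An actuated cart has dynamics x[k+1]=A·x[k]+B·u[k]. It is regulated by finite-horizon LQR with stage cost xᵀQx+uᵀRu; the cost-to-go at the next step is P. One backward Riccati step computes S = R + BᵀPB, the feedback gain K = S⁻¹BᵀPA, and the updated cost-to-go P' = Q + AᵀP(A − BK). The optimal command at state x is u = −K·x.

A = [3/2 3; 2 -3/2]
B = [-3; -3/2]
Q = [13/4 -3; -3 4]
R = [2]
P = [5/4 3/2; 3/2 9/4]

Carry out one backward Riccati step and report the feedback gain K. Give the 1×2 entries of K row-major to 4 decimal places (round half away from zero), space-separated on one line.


BᵀP = [-6.0000 -7.8750]
S = R + BᵀPB = [2] + [29.8125] = [31.8125]
BᵀPA = [-24.7500 -6.1875]
K = S⁻¹·BᵀPA = [-0.7780 -0.1945]
A−BK = [-0.8340 2.4165; 0.8330 -1.7917]
AᵀP(A−BK) = [1.5571 -0.3139; -0.3139 1.6090]
P' = Q + AᵀP(A−BK) = [4.8071 -3.3139; -3.3139 5.6090]
tr(P') = 10.4161

-0.7780 -0.1945


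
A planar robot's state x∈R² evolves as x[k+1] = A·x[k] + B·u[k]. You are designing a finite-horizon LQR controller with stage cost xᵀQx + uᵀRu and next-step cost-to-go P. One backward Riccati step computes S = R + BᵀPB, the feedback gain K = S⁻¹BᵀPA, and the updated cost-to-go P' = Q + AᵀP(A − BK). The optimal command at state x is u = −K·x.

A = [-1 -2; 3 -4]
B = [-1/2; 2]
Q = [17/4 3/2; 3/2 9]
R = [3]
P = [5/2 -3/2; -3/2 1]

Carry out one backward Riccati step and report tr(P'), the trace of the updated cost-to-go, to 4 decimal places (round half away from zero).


BᵀP = [-4.2500 2.7500]
S = R + BᵀPB = [3] + [7.6250] = [10.6250]
BᵀPA = [12.5000 -2.5000]
K = S⁻¹·BᵀPA = [1.1765 -0.2353]
A−BK = [-0.4118 -2.1176; 0.6471 -3.5294]
AᵀP(A−BK) = [5.7941 -1.0588; -1.0588 1.4118]
P' = Q + AᵀP(A−BK) = [10.0441 0.4412; 0.4412 10.4118]
tr(P') = 20.4559

20.4559


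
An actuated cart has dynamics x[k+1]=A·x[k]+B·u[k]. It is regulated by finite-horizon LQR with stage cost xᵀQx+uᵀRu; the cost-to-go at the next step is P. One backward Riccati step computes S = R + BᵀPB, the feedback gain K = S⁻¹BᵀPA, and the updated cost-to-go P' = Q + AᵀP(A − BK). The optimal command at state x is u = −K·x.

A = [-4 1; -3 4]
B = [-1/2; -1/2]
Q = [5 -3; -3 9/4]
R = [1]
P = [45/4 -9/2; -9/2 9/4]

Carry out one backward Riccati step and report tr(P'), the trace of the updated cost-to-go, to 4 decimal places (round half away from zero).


BᵀP = [-3.3750 1.1250]
S = R + BᵀPB = [1] + [1.1250] = [2.1250]
BᵀPA = [10.1250 1.1250]
K = S⁻¹·BᵀPA = [4.7647 0.5294]
A−BK = [-1.6176 1.2647; -0.6176 4.2647]
AᵀP(A−BK) = [44.0074 8.1397; 8.1397 10.6544]
P' = Q + AᵀP(A−BK) = [49.0074 5.1397; 5.1397 12.9044]
tr(P') = 61.9118

61.9118


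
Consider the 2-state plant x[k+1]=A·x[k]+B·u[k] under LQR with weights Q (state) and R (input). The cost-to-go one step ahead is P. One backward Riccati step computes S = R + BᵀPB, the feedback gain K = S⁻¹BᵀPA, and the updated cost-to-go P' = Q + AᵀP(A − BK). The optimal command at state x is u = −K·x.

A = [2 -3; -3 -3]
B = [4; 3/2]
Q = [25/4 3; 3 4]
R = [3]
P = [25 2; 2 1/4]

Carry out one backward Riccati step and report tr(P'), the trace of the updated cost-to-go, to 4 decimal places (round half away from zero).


14.1262

BᵀP = [103.0000 8.3750]
S = R + BᵀPB = [3] + [424.5625] = [427.5625]
BᵀPA = [180.8750 -334.1250]
K = S⁻¹·BᵀPA = [0.4230 -0.7815]
A−BK = [0.3078 0.1259; -3.6346 -1.8278]
AᵀP(A−BK) = [1.7331 -0.4026; -0.4026 2.1431]
P' = Q + AᵀP(A−BK) = [7.9831 2.5974; 2.5974 6.1431]
tr(P') = 14.1262


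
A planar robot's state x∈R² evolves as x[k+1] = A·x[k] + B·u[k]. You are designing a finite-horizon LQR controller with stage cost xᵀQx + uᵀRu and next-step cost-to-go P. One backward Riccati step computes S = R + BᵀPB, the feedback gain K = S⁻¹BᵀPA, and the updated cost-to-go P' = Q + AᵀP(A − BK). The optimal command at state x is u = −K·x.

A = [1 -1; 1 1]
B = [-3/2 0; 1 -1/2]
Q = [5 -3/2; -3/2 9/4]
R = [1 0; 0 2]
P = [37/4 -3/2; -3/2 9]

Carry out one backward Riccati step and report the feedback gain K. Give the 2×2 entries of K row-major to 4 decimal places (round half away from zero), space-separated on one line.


-0.3261 0.7061 -1.3140 -0.3008

BᵀP = [-15.3750 11.2500; 0.7500 -4.5000]
S = R + BᵀPB = [1 0; 0 2] + [34.3125 -5.6250; -5.6250 2.2500] = [35.3125 -5.6250; -5.6250 4.2500]
BᵀPA = [-4.1250 26.6250; -3.7500 -5.2500]
K = S⁻¹·BᵀPA = [-0.3261 0.7061; -1.3140 -0.3008]
A−BK = [0.5108 0.0591; 0.6691 0.1435]
AᵀP(A−BK) = [8.9773 1.5346; 1.5346 0.8718]
P' = Q + AᵀP(A−BK) = [13.9773 0.0346; 0.0346 3.1218]
tr(P') = 17.0991


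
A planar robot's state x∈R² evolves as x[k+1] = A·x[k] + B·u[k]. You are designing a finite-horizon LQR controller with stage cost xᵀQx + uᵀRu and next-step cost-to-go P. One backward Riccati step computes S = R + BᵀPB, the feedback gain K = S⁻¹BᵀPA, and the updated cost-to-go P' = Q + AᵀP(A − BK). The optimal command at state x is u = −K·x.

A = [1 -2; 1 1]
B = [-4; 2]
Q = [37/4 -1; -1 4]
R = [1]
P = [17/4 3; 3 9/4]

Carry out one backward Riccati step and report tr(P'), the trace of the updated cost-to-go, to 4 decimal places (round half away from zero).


14.5833

BᵀP = [-11.0000 -7.5000]
S = R + BᵀPB = [1] + [29.0000] = [30.0000]
BᵀPA = [-18.5000 14.5000]
K = S⁻¹·BᵀPA = [-0.6167 0.4833]
A−BK = [-1.4667 -0.0667; 2.2333 0.0333]
AᵀP(A−BK) = [1.0917 -0.3083; -0.3083 0.2417]
P' = Q + AᵀP(A−BK) = [10.3417 -1.3083; -1.3083 4.2417]
tr(P') = 14.5833


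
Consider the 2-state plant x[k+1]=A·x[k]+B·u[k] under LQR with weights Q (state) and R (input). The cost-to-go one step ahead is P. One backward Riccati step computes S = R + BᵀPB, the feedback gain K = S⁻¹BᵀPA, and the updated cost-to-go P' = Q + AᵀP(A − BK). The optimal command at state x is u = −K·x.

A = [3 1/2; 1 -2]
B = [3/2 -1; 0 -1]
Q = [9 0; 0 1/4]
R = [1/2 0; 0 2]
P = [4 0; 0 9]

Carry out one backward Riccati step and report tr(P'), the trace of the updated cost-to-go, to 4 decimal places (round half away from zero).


19.3580

BᵀP = [6.0000 0.0000; -4.0000 -9.0000]
S = R + BᵀPB = [1/2 0; 0 2] + [9.0000 -6.0000; -6.0000 13.0000] = [9.5000 -6.0000; -6.0000 15.0000]
BᵀPA = [18.0000 3.0000; -21.0000 16.0000]
K = S⁻¹·BᵀPA = [1.3521 1.3239; -0.8592 1.5962]
A−BK = [0.1127 0.1103; 0.1408 -0.4038]
AᵀP(A−BK) = [2.6197 -2.3099; -2.3099 7.4883]
P' = Q + AᵀP(A−BK) = [11.6197 -2.3099; -2.3099 7.7383]
tr(P') = 19.3580


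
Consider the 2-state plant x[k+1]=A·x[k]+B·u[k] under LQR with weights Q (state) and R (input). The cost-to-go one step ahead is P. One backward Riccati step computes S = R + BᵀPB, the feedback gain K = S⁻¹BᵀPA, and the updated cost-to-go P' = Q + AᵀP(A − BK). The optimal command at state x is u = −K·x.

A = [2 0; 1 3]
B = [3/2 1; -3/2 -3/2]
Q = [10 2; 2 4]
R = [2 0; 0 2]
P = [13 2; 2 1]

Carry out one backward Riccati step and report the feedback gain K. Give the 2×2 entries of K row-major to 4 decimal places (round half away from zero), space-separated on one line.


1.3230 0.4031 0.1464 -0.3773

BᵀP = [16.5000 1.5000; 10.0000 0.5000]
S = R + BᵀPB = [2 0; 0 2] + [22.5000 14.2500; 14.2500 9.2500] = [24.5000 14.2500; 14.2500 11.2500]
BᵀPA = [34.5000 4.5000; 20.5000 1.5000]
K = S⁻¹·BᵀPA = [1.3230 0.4031; 0.1464 -0.3773]
A−BK = [-0.1309 -0.2274; 3.2041 3.0388]
AᵀP(A−BK) = [12.3549 8.8269; 8.8269 7.7519]
P' = Q + AᵀP(A−BK) = [22.3549 10.8269; 10.8269 11.7519]
tr(P') = 34.1068


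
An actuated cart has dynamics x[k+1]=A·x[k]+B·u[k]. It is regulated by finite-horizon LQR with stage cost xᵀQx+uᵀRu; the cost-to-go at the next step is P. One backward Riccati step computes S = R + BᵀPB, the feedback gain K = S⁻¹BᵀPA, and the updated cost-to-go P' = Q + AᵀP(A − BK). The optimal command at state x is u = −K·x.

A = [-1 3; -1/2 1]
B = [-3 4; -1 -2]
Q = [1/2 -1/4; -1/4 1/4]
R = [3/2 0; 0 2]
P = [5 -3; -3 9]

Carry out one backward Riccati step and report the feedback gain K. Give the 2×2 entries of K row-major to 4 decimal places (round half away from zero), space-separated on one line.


BᵀP = [-12.0000 0.0000; 26.0000 -30.0000]
S = R + BᵀPB = [3/2 0; 0 2] + [36.0000 -48.0000; -48.0000 164.0000] = [37.5000 -48.0000; -48.0000 166.0000]
BᵀPA = [12.0000 -36.0000; -11.0000 48.0000]
K = S⁻¹·BᵀPA = [0.3734 -0.9365; 0.0417 0.0184]
A−BK = [-0.0467 0.1171; -0.0432 0.1002]
AᵀP(A−BK) = [0.2282 -0.5601; -0.5601 1.4047]
P' = Q + AᵀP(A−BK) = [0.7282 -0.8101; -0.8101 1.6547]
tr(P') = 2.3829

0.3734 -0.9365 0.0417 0.0184


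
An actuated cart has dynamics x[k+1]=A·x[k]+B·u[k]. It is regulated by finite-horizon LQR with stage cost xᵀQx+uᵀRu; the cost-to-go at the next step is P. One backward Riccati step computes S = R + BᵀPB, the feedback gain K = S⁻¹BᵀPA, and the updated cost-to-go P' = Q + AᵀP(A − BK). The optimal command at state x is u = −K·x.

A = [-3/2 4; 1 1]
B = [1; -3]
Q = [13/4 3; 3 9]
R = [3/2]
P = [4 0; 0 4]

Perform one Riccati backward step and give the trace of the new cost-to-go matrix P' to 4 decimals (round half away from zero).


85.0572

BᵀP = [4.0000 -12.0000]
S = R + BᵀPB = [3/2] + [40.0000] = [41.5000]
BᵀPA = [-18.0000 4.0000]
K = S⁻¹·BᵀPA = [-0.4337 0.0964]
A−BK = [-1.0663 3.9036; -0.3012 1.2892]
AᵀP(A−BK) = [5.1928 -18.2651; -18.2651 67.6145]
P' = Q + AᵀP(A−BK) = [8.4428 -15.2651; -15.2651 76.6145]
tr(P') = 85.0572


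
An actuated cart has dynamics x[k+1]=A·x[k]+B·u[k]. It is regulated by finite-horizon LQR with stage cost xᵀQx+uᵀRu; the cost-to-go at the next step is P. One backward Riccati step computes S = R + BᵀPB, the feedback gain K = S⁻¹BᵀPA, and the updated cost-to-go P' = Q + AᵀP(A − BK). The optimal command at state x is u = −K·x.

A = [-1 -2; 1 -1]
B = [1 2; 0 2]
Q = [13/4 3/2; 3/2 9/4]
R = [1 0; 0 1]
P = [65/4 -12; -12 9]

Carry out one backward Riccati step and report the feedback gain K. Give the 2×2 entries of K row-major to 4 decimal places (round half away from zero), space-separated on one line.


-1.4800 -0.9440 -0.3200 -0.4960

BᵀP = [16.2500 -12.0000; 8.5000 -6.0000]
S = R + BᵀPB = [1 0; 0 1] + [16.2500 8.5000; 8.5000 5.0000] = [17.2500 8.5000; 8.5000 6.0000]
BᵀPA = [-28.2500 -20.5000; -14.5000 -11.0000]
K = S⁻¹·BᵀPA = [-1.4800 -0.9440; -0.3200 -0.4960]
A−BK = [1.1200 -0.0640; 1.6400 -0.0080]
AᵀP(A−BK) = [2.8000 1.6400; 1.6400 1.1920]
P' = Q + AᵀP(A−BK) = [6.0500 3.1400; 3.1400 3.4420]
tr(P') = 9.4920


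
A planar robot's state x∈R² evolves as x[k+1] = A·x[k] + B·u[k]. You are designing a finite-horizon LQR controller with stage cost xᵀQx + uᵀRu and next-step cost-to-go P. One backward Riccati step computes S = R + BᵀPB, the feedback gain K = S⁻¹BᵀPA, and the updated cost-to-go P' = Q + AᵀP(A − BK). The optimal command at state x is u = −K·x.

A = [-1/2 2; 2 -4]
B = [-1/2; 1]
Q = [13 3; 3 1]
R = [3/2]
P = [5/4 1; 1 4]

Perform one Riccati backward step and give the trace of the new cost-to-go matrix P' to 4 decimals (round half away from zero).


BᵀP = [0.3750 3.5000]
S = R + BᵀPB = [3/2] + [3.3125] = [4.8125]
BᵀPA = [6.8125 -13.2500]
K = S⁻¹·BᵀPA = [1.4156 -2.7532]
A−BK = [0.2078 0.6234; 0.5844 -1.2468]
AᵀP(A−BK) = [4.6688 -8.4935; -8.4935 16.5195]
P' = Q + AᵀP(A−BK) = [17.6688 -5.4935; -5.4935 17.5195]
tr(P') = 35.1883

35.1883


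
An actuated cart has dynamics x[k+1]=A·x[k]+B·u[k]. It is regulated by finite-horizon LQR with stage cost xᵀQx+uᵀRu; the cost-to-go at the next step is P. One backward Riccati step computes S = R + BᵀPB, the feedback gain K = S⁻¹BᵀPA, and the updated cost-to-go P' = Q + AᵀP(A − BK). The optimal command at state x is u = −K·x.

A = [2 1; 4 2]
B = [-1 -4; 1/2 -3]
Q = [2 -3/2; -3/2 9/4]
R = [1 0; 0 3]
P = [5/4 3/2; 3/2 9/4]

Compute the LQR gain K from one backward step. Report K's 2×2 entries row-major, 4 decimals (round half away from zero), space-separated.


BᵀP = [-0.5000 -0.3750; -9.5000 -12.7500]
S = R + BᵀPB = [1 0; 0 3] + [0.3125 3.1250; 3.1250 76.2500] = [1.3125 3.1250; 3.1250 79.2500]
BᵀPA = [-2.5000 -1.2500; -70.0000 -35.0000]
K = S⁻¹·BᵀPA = [0.2188 0.1094; -0.8919 -0.4460]
A−BK = [-1.3488 -0.6744; 1.2149 0.6074]
AᵀP(A−BK) = [3.1134 1.5567; 1.5567 0.7783]
P' = Q + AᵀP(A−BK) = [5.1134 0.0567; 0.0567 3.0283]
tr(P') = 8.1417

0.2188 0.1094 -0.8919 -0.4460


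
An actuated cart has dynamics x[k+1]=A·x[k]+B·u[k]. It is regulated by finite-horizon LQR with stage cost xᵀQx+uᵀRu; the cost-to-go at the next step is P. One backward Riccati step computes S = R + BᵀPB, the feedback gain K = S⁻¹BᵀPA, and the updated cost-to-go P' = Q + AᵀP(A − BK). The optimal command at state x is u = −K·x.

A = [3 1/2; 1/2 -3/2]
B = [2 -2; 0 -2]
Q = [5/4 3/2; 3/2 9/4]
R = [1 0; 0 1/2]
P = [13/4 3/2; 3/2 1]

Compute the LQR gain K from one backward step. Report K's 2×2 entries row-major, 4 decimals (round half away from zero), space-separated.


BᵀP = [6.5000 3.0000; -9.5000 -5.0000]
S = R + BᵀPB = [1 0; 0 1/2] + [13.0000 -19.0000; -19.0000 29.0000] = [14.0000 -19.0000; -19.0000 29.5000]
BᵀPA = [21.0000 -1.2500; -31.0000 2.7500]
K = S⁻¹·BᵀPA = [0.5865 0.2957; -0.6731 0.2837]
A−BK = [0.4808 0.4760; -0.8462 -0.9327]
AᵀP(A−BK) = [0.8173 0.3341; 0.3341 0.4020]
P' = Q + AᵀP(A−BK) = [2.0673 1.8341; 1.8341 2.6520]
tr(P') = 4.7194

0.5865 0.2957 -0.6731 0.2837


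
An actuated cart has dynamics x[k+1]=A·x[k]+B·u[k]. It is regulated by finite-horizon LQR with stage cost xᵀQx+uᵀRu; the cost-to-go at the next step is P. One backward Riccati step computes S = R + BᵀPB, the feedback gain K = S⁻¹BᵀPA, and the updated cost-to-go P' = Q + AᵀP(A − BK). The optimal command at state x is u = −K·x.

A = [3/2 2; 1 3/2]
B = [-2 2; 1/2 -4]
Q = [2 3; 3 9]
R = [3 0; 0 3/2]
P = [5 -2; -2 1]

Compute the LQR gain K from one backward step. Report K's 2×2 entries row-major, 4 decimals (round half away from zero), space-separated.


-0.2518 -0.3399 0.1285 0.1497

BᵀP = [-11.0000 4.5000; 18.0000 -8.0000]
S = R + BᵀPB = [3 0; 0 3/2] + [24.2500 -40.0000; -40.0000 68.0000] = [27.2500 -40.0000; -40.0000 69.5000]
BᵀPA = [-12.0000 -15.2500; 19.0000 24.0000]
K = S⁻¹·BᵀPA = [-0.2518 -0.3399; 0.1285 0.1497]
A−BK = [0.7395 1.0208; 1.6397 2.2688]
AᵀP(A−BK) = [0.7876 1.0770; 1.0770 1.4738]
P' = Q + AᵀP(A−BK) = [2.7876 4.0770; 4.0770 10.4738]
tr(P') = 13.2615


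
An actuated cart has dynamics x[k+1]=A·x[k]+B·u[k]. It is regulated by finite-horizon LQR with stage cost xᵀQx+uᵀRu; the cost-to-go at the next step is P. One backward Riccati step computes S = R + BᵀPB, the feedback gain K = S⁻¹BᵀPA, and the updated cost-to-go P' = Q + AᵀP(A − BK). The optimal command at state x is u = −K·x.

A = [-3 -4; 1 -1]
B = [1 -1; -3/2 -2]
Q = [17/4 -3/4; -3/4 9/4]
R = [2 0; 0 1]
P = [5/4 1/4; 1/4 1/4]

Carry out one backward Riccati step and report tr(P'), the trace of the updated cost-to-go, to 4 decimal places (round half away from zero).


16.7030

BᵀP = [0.8750 -0.1250; -1.7500 -0.7500]
S = R + BᵀPB = [2 0; 0 1] + [1.0625 -0.6250; -0.6250 3.2500] = [3.0625 -0.6250; -0.6250 4.2500]
BᵀPA = [-2.7500 -3.3750; 4.5000 7.7500]
K = S⁻¹·BᵀPA = [-0.7030 -0.7525; 0.9554 1.7129]
A−BK = [-1.3416 -1.5347; 1.8564 1.2970]
AᵀP(A−BK) = [3.7673 4.7228; 4.7228 6.4356]
P' = Q + AᵀP(A−BK) = [8.0173 3.9728; 3.9728 8.6856]
tr(P') = 16.7030


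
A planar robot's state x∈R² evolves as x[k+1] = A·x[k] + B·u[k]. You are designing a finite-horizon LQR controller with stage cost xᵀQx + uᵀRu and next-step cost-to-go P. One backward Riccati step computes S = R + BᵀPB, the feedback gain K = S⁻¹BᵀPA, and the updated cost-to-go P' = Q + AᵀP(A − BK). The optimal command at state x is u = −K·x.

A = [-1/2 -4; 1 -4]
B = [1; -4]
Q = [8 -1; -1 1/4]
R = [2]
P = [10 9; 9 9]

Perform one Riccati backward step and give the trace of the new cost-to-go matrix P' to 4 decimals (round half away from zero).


65.3690

BᵀP = [-26.0000 -27.0000]
S = R + BᵀPB = [2] + [82.0000] = [84.0000]
BᵀPA = [-14.0000 212.0000]
K = S⁻¹·BᵀPA = [-0.1667 2.5238]
A−BK = [-0.3333 -6.5238; 0.3333 6.0952]
AᵀP(A−BK) = [0.1667 1.3333; 1.3333 56.9524]
P' = Q + AᵀP(A−BK) = [8.1667 0.3333; 0.3333 57.2024]
tr(P') = 65.3690


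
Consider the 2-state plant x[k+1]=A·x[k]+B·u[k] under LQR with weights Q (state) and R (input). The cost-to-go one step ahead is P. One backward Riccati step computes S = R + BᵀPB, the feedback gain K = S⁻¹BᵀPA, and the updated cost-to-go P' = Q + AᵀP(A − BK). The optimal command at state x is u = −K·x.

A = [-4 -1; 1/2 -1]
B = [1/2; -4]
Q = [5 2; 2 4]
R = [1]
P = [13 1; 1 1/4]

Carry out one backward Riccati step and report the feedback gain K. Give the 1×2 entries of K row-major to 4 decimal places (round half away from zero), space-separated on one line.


BᵀP = [2.5000 -0.5000]
S = R + BᵀPB = [1] + [3.2500] = [4.2500]
BᵀPA = [-10.2500 -2.0000]
K = S⁻¹·BᵀPA = [-2.4118 -0.4706]
A−BK = [-2.7941 -0.7647; -9.1471 -2.8824]
AᵀP(A−BK) = [179.3419 50.5515; 50.5515 14.3088]
P' = Q + AᵀP(A−BK) = [184.3419 52.5515; 52.5515 18.3088]
tr(P') = 202.6507

-2.4118 -0.4706


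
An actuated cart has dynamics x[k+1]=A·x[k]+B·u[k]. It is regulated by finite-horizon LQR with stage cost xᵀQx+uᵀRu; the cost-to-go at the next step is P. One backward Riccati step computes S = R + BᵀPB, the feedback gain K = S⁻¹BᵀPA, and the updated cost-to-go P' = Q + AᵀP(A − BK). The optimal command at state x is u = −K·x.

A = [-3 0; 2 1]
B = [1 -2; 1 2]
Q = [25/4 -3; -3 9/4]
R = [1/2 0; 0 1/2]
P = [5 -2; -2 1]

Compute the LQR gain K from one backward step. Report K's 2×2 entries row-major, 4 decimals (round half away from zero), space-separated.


-0.3624 0.2013 1.2617 0.1879

BᵀP = [3.0000 -1.0000; -14.0000 6.0000]
S = R + BᵀPB = [1/2 0; 0 1/2] + [2.0000 -8.0000; -8.0000 40.0000] = [2.5000 -8.0000; -8.0000 40.5000]
BᵀPA = [-11.0000 -1.0000; 54.0000 6.0000]
K = S⁻¹·BᵀPA = [-0.3624 0.2013; 1.2617 0.1879]
A−BK = [-0.1141 0.1745; -0.1611 0.4228]
AᵀP(A−BK) = [0.8792 0.0671; 0.0671 0.0738]
P' = Q + AᵀP(A−BK) = [7.1292 -2.9329; -2.9329 2.3238]
tr(P') = 9.4530


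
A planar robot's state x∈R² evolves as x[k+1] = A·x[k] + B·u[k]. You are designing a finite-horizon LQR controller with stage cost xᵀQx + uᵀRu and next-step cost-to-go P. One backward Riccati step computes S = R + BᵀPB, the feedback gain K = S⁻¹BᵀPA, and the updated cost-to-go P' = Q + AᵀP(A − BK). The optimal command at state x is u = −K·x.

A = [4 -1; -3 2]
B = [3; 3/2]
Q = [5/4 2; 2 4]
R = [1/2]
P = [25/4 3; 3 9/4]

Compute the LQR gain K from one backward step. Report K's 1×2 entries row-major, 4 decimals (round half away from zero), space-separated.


0.6291 0.0169

BᵀP = [23.2500 12.3750]
S = R + BᵀPB = [1/2] + [88.3125] = [88.8125]
BᵀPA = [55.8750 1.5000]
K = S⁻¹·BᵀPA = [0.6291 0.0169]
A−BK = [2.1126 -1.0507; -3.9437 1.9747]
AᵀP(A−BK) = [13.0971 -6.4437; -6.4437 3.2247]
P' = Q + AᵀP(A−BK) = [14.3471 -4.4437; -4.4437 7.2247]
tr(P') = 21.5718


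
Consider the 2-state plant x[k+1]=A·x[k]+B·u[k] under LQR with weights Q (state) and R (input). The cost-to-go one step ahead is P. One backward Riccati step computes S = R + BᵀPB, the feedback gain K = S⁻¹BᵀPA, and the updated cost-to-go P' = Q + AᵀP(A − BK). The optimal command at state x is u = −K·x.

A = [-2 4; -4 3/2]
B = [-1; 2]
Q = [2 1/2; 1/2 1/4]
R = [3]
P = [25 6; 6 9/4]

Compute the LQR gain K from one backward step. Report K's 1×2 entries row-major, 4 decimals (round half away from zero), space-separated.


BᵀP = [-13.0000 -1.5000]
S = R + BᵀPB = [3] + [10.0000] = [13.0000]
BᵀPA = [32.0000 -54.2500]
K = S⁻¹·BᵀPA = [2.4615 -4.1731]
A−BK = [0.4615 -0.1731; -8.9231 9.8462]
AᵀP(A−BK) = [153.2308 -193.9615; -193.9615 250.6731]
P' = Q + AᵀP(A−BK) = [155.2308 -193.4615; -193.4615 250.9231]
tr(P') = 406.1538

2.4615 -4.1731


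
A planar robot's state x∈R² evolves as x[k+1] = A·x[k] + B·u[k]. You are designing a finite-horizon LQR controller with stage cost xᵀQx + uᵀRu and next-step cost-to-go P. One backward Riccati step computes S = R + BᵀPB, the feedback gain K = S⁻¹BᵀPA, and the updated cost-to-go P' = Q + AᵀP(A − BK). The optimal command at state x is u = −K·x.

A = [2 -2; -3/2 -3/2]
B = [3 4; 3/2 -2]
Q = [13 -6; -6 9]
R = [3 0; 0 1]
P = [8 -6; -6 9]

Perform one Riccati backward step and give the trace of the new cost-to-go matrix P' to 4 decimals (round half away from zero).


24.2733

BᵀP = [15.0000 -4.5000; 44.0000 -42.0000]
S = R + BᵀPB = [3 0; 0 1] + [38.2500 69.0000; 69.0000 260.0000] = [41.2500 69.0000; 69.0000 261.0000]
BᵀPA = [36.7500 -23.2500; 151.0000 -25.0000]
K = S⁻¹·BᵀPA = [-0.1378 -0.7232; 0.6150 0.0954]
A−BK = [-0.0466 -0.2119; -0.0634 -0.2243]
AᵀP(A−BK) = [0.4532 0.4213; 0.4213 1.8200]
P' = Q + AᵀP(A−BK) = [13.4532 -5.5787; -5.5787 10.8200]
tr(P') = 24.2733


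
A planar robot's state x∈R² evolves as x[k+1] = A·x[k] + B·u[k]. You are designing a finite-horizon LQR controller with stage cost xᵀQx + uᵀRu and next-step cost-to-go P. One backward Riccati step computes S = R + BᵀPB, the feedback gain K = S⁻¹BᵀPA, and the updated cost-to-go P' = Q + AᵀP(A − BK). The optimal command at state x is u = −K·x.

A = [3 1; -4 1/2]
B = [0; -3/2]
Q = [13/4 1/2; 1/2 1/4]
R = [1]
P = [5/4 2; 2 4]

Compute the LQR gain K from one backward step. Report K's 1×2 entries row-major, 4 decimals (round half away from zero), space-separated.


1.5000 -0.6000

BᵀP = [-3.0000 -6.0000]
S = R + BᵀPB = [1] + [9.0000] = [10.0000]
BᵀPA = [15.0000 -6.0000]
K = S⁻¹·BᵀPA = [1.5000 -0.6000]
A−BK = [3.0000 1.0000; -1.7500 -0.4000]
AᵀP(A−BK) = [4.7500 -0.2500; -0.2500 0.6500]
P' = Q + AᵀP(A−BK) = [8.0000 0.2500; 0.2500 0.9000]
tr(P') = 8.9000


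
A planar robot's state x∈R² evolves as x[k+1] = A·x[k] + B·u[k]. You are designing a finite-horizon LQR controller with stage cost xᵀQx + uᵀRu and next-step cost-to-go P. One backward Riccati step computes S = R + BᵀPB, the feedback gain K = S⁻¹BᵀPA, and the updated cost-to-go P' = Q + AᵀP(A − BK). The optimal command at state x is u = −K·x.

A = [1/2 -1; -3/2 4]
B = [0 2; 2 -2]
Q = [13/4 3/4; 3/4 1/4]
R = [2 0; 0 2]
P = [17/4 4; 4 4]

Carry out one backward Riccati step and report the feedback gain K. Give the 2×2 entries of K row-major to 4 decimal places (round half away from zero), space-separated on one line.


-0.4444 1.3333 0.0833 -0.1667

BᵀP = [8.0000 8.0000; 0.5000 0.0000]
S = R + BᵀPB = [2 0; 0 2] + [16.0000 0.0000; 0.0000 1.0000] = [18.0000 0.0000; 0.0000 3.0000]
BᵀPA = [-8.0000 24.0000; 0.2500 -0.5000]
K = S⁻¹·BᵀPA = [-0.4444 1.3333; 0.0833 -0.1667]
A−BK = [0.3333 -0.6667; -0.4444 1.0000]
AᵀP(A−BK) = [0.4861 -1.4167; -1.4167 4.1667]
P' = Q + AᵀP(A−BK) = [3.7361 -0.6667; -0.6667 4.4167]
tr(P') = 8.1528


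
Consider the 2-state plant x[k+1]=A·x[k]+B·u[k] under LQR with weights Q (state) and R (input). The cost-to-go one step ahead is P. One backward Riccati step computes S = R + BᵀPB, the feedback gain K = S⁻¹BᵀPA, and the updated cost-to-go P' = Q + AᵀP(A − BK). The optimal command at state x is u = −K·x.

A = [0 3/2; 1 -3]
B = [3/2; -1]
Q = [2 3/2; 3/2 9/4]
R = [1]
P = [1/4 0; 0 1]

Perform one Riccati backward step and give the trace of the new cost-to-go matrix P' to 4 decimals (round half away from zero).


BᵀP = [0.3750 -1.0000]
S = R + BᵀPB = [1] + [1.5625] = [2.5625]
BᵀPA = [-1.0000 3.5625]
K = S⁻¹·BᵀPA = [-0.3902 1.3902]
A−BK = [0.5854 -0.5854; 0.6098 -1.6098]
AᵀP(A−BK) = [0.6098 -1.6098; -1.6098 4.6098]
P' = Q + AᵀP(A−BK) = [2.6098 -0.1098; -0.1098 6.8598]
tr(P') = 9.4695

9.4695


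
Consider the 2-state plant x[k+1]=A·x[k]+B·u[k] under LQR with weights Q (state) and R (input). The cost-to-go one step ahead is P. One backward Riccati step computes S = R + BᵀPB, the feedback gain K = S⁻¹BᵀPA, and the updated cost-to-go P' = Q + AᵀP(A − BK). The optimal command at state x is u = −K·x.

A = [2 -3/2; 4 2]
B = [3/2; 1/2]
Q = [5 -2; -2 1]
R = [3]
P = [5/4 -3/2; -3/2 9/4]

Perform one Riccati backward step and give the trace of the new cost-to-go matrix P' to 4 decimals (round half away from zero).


38.8267

BᵀP = [1.1250 -1.1250]
S = R + BᵀPB = [3] + [1.1250] = [4.1250]
BᵀPA = [-2.2500 -3.9375]
K = S⁻¹·BᵀPA = [-0.5455 -0.9545]
A−BK = [2.8182 -0.0682; 4.2727 2.4773]
AᵀP(A−BK) = [15.7727 15.1023; 15.1023 17.0540]
P' = Q + AᵀP(A−BK) = [20.7727 13.1023; 13.1023 18.0540]
tr(P') = 38.8267


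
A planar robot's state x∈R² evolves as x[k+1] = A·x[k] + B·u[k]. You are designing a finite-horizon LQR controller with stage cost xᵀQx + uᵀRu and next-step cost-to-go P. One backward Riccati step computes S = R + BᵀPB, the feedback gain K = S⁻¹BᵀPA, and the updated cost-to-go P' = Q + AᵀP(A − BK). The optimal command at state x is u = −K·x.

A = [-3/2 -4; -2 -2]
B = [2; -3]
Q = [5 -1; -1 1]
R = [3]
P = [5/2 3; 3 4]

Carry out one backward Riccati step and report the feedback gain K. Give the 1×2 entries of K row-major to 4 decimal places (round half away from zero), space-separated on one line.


1.3846 2.1538

BᵀP = [-4.0000 -6.0000]
S = R + BᵀPB = [3] + [10.0000] = [13.0000]
BᵀPA = [18.0000 28.0000]
K = S⁻¹·BᵀPA = [1.3846 2.1538]
A−BK = [-4.2692 -8.3077; 2.1538 4.4615]
AᵀP(A−BK) = [14.7019 25.2308; 25.2308 43.6923]
P' = Q + AᵀP(A−BK) = [19.7019 24.2308; 24.2308 44.6923]
tr(P') = 64.3942


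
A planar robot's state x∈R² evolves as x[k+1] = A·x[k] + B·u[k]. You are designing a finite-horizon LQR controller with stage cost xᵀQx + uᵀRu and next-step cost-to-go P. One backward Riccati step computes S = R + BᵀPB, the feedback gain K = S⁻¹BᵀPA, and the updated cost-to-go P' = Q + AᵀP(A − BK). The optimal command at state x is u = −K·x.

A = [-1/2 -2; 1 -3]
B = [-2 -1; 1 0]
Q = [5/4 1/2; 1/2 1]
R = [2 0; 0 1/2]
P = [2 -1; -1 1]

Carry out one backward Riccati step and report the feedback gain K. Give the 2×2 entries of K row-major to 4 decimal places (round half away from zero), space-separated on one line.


0.3000 -0.2000 0.2000 0.8000

BᵀP = [-5.0000 3.0000; -2.0000 1.0000]
S = R + BᵀPB = [2 0; 0 1/2] + [13.0000 5.0000; 5.0000 2.0000] = [15.0000 5.0000; 5.0000 2.5000]
BᵀPA = [5.5000 1.0000; 2.0000 1.0000]
K = S⁻¹·BᵀPA = [0.3000 -0.2000; 0.2000 0.8000]
A−BK = [0.3000 -1.6000; 0.7000 -2.8000]
AᵀP(A−BK) = [0.4500 -1.0000; -1.0000 4.4000]
P' = Q + AᵀP(A−BK) = [1.7000 -0.5000; -0.5000 5.4000]
tr(P') = 7.1000


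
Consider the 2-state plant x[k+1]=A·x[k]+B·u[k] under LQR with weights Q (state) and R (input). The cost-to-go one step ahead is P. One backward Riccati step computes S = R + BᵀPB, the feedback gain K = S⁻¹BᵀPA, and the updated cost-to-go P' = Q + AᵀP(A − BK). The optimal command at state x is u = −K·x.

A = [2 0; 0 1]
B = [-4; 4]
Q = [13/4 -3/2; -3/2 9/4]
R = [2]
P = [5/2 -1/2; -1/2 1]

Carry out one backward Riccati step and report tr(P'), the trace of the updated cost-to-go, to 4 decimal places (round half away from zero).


BᵀP = [-12.0000 6.0000]
S = R + BᵀPB = [2] + [72.0000] = [74.0000]
BᵀPA = [-24.0000 6.0000]
K = S⁻¹·BᵀPA = [-0.3243 0.0811]
A−BK = [0.7027 0.3243; 1.2973 0.6757]
AᵀP(A−BK) = [2.2162 0.9459; 0.9459 0.5135]
P' = Q + AᵀP(A−BK) = [5.4662 -0.5541; -0.5541 2.7635]
tr(P') = 8.2297

8.2297


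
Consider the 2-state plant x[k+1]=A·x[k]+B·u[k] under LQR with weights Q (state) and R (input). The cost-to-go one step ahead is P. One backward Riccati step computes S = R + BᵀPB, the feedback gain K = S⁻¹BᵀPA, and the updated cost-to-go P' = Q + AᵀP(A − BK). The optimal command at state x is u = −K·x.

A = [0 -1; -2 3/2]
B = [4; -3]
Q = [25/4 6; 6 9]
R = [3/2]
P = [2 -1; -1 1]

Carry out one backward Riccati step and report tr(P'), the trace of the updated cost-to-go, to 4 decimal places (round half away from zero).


16.6015

BᵀP = [11.0000 -7.0000]
S = R + BᵀPB = [3/2] + [65.0000] = [66.5000]
BᵀPA = [14.0000 -21.5000]
K = S⁻¹·BᵀPA = [0.2105 -0.3233]
A−BK = [-0.8421 0.2932; -1.3684 0.5301]
AᵀP(A−BK) = [1.0526 -0.4737; -0.4737 0.2989]
P' = Q + AᵀP(A−BK) = [7.3026 5.5263; 5.5263 9.2989]
tr(P') = 16.6015


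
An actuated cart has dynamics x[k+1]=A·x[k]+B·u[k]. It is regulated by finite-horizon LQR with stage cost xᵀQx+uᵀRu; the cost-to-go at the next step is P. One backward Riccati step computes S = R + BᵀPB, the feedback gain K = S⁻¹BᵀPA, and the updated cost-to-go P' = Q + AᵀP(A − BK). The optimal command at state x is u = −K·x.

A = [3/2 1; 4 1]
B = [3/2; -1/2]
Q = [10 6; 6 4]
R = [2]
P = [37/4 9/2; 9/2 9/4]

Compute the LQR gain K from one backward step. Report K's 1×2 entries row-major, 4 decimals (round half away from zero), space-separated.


BᵀP = [11.6250 5.6250]
S = R + BᵀPB = [2] + [14.6250] = [16.6250]
BᵀPA = [39.9375 17.2500]
K = S⁻¹·BᵀPA = [2.4023 1.0376]
A−BK = [-2.1034 -0.5564; 5.2011 1.5188]
AᵀP(A−BK) = [14.8724 6.1861; 6.1861 2.6015]
P' = Q + AᵀP(A−BK) = [24.8724 12.1861; 12.1861 6.6015]
tr(P') = 31.4739

2.4023 1.0376


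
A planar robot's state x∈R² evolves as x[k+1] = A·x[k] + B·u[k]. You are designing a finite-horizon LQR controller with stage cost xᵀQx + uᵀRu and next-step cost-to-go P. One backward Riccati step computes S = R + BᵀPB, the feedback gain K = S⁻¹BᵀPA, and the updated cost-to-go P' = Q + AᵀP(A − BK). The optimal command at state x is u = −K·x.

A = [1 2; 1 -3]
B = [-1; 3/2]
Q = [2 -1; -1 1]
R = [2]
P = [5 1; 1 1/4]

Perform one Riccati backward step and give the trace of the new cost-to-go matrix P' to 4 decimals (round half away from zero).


BᵀP = [-3.5000 -0.6250]
S = R + BᵀPB = [2] + [2.5625] = [4.5625]
BᵀPA = [-4.1250 -5.1250]
K = S⁻¹·BᵀPA = [-0.9041 -1.1233]
A−BK = [0.0959 0.8767; 2.3562 -1.3151]
AᵀP(A−BK) = [3.5205 3.6164; 3.6164 4.4932]
P' = Q + AᵀP(A−BK) = [5.5205 2.6164; 2.6164 5.4932]
tr(P') = 11.0137

11.0137


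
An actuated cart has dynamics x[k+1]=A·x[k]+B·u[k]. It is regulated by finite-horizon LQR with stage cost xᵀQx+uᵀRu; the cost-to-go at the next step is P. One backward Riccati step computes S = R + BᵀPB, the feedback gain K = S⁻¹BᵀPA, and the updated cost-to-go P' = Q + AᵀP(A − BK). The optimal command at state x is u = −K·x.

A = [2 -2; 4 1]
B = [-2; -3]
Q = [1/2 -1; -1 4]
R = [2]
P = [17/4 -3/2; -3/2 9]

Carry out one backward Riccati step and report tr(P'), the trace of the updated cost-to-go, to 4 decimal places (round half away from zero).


BᵀP = [-4.0000 -24.0000]
S = R + BᵀPB = [2] + [80.0000] = [82.0000]
BᵀPA = [-104.0000 -16.0000]
K = S⁻¹·BᵀPA = [-1.2683 -0.1951]
A−BK = [-0.5366 -2.3902; 0.1951 0.4146]
AᵀP(A−BK) = [5.0976 7.7073; 7.7073 28.8780]
P' = Q + AᵀP(A−BK) = [5.5976 6.7073; 6.7073 32.8780]
tr(P') = 38.4756

38.4756


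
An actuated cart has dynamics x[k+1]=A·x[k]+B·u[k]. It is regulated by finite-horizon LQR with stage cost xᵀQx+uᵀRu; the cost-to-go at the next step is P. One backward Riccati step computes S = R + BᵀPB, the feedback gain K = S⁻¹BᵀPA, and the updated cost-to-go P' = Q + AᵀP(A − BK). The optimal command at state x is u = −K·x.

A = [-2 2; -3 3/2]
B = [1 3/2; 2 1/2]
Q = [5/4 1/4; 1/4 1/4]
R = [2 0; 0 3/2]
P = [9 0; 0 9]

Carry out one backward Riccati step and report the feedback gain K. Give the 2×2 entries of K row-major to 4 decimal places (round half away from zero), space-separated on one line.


BᵀP = [9.0000 18.0000; 13.5000 4.5000]
S = R + BᵀPB = [2 0; 0 3/2] + [45.0000 22.5000; 22.5000 22.5000] = [47.0000 22.5000; 22.5000 24.0000]
BᵀPA = [-72.0000 45.0000; -40.5000 33.7500]
K = S⁻¹·BᵀPA = [-1.3136 0.5157; -0.4560 0.9228]
A−BK = [-0.0024 0.1001; -0.1448 0.0072]
AᵀP(A−BK) = [3.9517 -1.9976; -1.9976 1.8999]
P' = Q + AᵀP(A−BK) = [5.2017 -1.7476; -1.7476 2.1499]
tr(P') = 7.3516

-1.3136 0.5157 -0.4560 0.9228


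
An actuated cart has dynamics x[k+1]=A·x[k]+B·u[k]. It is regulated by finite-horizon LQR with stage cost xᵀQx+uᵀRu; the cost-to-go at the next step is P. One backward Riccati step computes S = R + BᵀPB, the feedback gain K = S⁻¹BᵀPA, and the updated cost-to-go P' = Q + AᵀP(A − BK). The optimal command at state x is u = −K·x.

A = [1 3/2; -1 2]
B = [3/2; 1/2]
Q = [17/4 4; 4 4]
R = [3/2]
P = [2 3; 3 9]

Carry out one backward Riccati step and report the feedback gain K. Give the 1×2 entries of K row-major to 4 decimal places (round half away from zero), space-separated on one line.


BᵀP = [4.5000 9.0000]
S = R + BᵀPB = [3/2] + [11.2500] = [12.7500]
BᵀPA = [-4.5000 24.7500]
K = S⁻¹·BᵀPA = [-0.3529 1.9412]
A−BK = [1.5294 -1.4118; -0.8235 1.0294]
AᵀP(A−BK) = [3.4118 -4.7647; -4.7647 10.4559]
P' = Q + AᵀP(A−BK) = [7.6618 -0.7647; -0.7647 14.4559]
tr(P') = 22.1176

-0.3529 1.9412


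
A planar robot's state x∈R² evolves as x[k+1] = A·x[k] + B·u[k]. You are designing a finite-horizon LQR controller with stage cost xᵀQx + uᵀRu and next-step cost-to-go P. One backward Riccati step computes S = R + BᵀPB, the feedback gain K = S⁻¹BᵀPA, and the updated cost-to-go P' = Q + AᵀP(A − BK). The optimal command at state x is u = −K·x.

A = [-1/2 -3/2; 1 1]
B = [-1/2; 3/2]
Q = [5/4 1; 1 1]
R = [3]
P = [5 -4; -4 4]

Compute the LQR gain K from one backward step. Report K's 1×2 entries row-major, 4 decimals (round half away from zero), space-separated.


0.6364 1.0779

BᵀP = [-8.5000 8.0000]
S = R + BᵀPB = [3] + [16.2500] = [19.2500]
BᵀPA = [12.2500 20.7500]
K = S⁻¹·BᵀPA = [0.6364 1.0779]
A−BK = [-0.1818 -0.9610; 0.0455 -0.6169]
AᵀP(A−BK) = [1.4545 2.5455; 2.5455 4.8831]
P' = Q + AᵀP(A−BK) = [2.7045 3.5455; 3.5455 5.8831]
tr(P') = 8.5877


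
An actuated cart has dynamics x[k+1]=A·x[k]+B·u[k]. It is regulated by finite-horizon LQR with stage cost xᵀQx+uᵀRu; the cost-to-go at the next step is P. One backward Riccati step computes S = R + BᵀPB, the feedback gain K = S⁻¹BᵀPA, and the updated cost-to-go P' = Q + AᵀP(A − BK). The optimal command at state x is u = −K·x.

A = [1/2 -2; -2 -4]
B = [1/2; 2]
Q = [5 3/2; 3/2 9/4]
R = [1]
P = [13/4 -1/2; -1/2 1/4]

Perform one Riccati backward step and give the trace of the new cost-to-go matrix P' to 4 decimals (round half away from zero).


16.2500

BᵀP = [0.6250 0.2500]
S = R + BᵀPB = [1] + [0.8125] = [1.8125]
BᵀPA = [-0.1875 -2.2500]
K = S⁻¹·BᵀPA = [-0.1034 -1.2414]
A−BK = [0.5517 -1.3793; -1.7931 -1.5172]
AᵀP(A−BK) = [2.7931 -2.4828; -2.4828 6.2069]
P' = Q + AᵀP(A−BK) = [7.7931 -0.9828; -0.9828 8.4569]
tr(P') = 16.2500
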